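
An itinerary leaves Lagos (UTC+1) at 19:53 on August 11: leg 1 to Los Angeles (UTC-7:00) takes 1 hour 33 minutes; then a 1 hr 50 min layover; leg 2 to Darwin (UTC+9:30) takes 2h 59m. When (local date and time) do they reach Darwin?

10:45 on Aug 12

Convert departure to UTC: 19:53 − 1:00 = 18:53 UTC on Aug 11.
Add 1 hour and 33 minutes leg 1 → 20:26 UTC.
Add 1 hour 50 minutes layover in Los Angeles → 22:16 UTC.
Add 2 hours and 59 minutes leg 2 → 01:15 UTC (Aug 12).
Darwin is UTC+9:30, so local arrival = 01:15 + 9:30 = 10:45 on Aug 12.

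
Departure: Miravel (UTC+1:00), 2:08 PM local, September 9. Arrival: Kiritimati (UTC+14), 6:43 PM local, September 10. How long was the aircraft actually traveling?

15 hours 35 minutes

Departure in UTC: 2:08 PM − 1:00 = 1:08 PM on Sep 9.
Arrival in UTC: 6:43 PM − 14:00 = 4:43 AM on Sep 10.
Elapsed = 4:43 AM − 1:08 PM (+1 day) = 15 hours 35 minutes.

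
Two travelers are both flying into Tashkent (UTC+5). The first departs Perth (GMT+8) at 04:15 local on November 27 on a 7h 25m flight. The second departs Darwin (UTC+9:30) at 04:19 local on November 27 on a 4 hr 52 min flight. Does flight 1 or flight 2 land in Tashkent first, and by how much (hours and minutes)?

Flight 1 in UTC: 04:15 − 8:00 = 20:15 on Nov 26.
+7 hours and 25 minutes → arrive 03:40 UTC on Nov 27.
Flight 2 in UTC: 04:19 − 9:30 = 18:49 on Nov 26.
+4 hours and 52 minutes → arrive 23:41 UTC on Nov 26.
Flight 2 lands earlier by 3 hours 59 minutes.

the second, by 3 hours 59 minutes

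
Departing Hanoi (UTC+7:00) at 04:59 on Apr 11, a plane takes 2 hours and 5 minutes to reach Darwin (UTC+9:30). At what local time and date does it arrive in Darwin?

09:34 on April 11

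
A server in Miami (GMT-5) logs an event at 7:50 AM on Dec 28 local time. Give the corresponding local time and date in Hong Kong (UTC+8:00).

8:50 PM on December 28

In UTC: 7:50 AM + 5:00 = 12:50 PM on Dec 28.
Hong Kong is UTC+8:00: 12:50 PM + 8:00 = 8:50 PM on Dec 28.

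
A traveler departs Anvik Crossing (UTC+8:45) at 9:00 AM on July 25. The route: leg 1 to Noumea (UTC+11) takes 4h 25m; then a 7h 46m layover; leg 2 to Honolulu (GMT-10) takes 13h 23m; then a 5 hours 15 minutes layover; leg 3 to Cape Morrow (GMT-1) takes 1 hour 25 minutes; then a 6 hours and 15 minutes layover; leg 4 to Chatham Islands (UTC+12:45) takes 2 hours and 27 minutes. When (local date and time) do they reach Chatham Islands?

Convert departure to UTC: 9:00 AM − 8:45 = 12:15 AM UTC on Jul 25.
Add 4 hours 25 minutes leg 1 → 4:40 AM UTC.
Add 7 hours and 46 minutes layover in Noumea → 12:26 PM UTC.
Add 13 hours and 23 minutes leg 2 → 1:49 AM UTC (Jul 26).
Add 5 hours and 15 minutes layover in Honolulu → 7:04 AM UTC.
Add 1 hour and 25 minutes leg 3 → 8:29 AM UTC.
Add 6 hours 15 minutes layover in Cape Morrow → 2:44 PM UTC.
Add 2 hours 27 minutes leg 4 → 5:11 PM UTC.
Chatham Islands is UTC+12:45, so local arrival = 5:11 PM + 12:45 = 5:56 AM on Jul 27.

5:56 AM on July 27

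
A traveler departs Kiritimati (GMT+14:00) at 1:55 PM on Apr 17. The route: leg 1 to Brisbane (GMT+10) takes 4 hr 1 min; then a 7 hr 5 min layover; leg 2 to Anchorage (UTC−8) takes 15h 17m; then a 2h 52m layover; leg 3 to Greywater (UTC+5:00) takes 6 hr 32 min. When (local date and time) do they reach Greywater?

Convert departure to UTC: 1:55 PM − 14:00 = 11:55 PM UTC on Apr 16.
Add 4 hours 1 minute leg 1 → 3:56 AM UTC (Apr 17).
Add 7 hours 5 minutes layover in Brisbane → 11:01 AM UTC.
Add 15 hours 17 minutes leg 2 → 2:18 AM UTC (Apr 18).
Add 2 hours and 52 minutes layover in Anchorage → 5:10 AM UTC.
Add 6 hours 32 minutes leg 3 → 11:42 AM UTC.
Greywater is UTC+5:00, so local arrival = 11:42 AM + 5:00 = 4:42 PM on Apr 18.

4:42 PM on April 18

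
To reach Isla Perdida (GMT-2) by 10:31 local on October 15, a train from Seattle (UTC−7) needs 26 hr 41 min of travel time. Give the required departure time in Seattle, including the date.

02:50 on October 14

Target arrival in UTC: 10:31 + 2:00 = 12:31 on Oct 15.
Subtract 26 hours and 41 minutes → departure 09:50 UTC on Oct 14.
Seattle is UTC−7:00: 09:50 − 7:00 = 02:50 on Oct 14.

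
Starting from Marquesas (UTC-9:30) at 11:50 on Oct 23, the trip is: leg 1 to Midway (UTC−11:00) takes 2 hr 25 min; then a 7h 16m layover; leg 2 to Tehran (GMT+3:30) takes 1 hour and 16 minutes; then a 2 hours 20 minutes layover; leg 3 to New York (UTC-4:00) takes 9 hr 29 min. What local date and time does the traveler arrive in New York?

16:06 on Oct 24

Convert departure to UTC: 11:50 + 9:30 = 21:20 UTC on Oct 23.
Add 2 hours 25 minutes leg 1 → 23:45 UTC.
Add 7 hours 16 minutes layover in Midway → 07:01 UTC (Oct 24).
Add 1 hour and 16 minutes leg 2 → 08:17 UTC.
Add 2 hours and 20 minutes layover in Tehran → 10:37 UTC.
Add 9 hours and 29 minutes leg 3 → 20:06 UTC.
New York is UTC−4:00, so local arrival = 20:06 − 4:00 = 16:06 on Oct 24.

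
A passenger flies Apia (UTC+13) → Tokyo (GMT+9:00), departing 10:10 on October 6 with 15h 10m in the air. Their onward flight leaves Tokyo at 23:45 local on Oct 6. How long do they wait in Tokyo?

Convert departure to UTC: 10:10 − 13:00 = 21:10 UTC on Oct 5.
Add 15 hours and 10 minutes flight time → 12:20 UTC (Oct 6).
Tokyo is UTC+9:00, so local arrival = 12:20 + 9:00 = 21:20 on Oct 6.
Layover = 23:45 − 21:20 = 2 hours 25 minutes.

2 hours 25 minutes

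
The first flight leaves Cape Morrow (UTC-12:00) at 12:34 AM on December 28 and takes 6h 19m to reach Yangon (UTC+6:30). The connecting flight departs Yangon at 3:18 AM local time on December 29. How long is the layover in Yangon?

1 hour 55 minutes

Convert departure to UTC: 12:34 AM + 12:00 = 12:34 PM UTC on Dec 28.
Add 6 hours and 19 minutes flight time → 6:53 PM UTC.
Yangon is UTC+6:30, so local arrival = 6:53 PM + 6:30 = 1:23 AM on Dec 29.
Layover = 3:18 AM − 1:23 AM = 1 hour 55 minutes.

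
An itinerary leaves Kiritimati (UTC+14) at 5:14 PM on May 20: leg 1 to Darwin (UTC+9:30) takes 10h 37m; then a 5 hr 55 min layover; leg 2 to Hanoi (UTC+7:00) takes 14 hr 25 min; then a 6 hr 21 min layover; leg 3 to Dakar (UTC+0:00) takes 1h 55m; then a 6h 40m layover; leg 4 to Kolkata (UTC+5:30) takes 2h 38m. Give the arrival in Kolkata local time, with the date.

9:15 AM on May 22

Convert departure to UTC: 5:14 PM − 14:00 = 3:14 AM UTC on May 20.
Add 10 hours and 37 minutes leg 1 → 1:51 PM UTC.
Add 5 hours 55 minutes layover in Darwin → 7:46 PM UTC.
Add 14 hours and 25 minutes leg 2 → 10:11 AM UTC (May 21).
Add 6 hours 21 minutes layover in Hanoi → 4:32 PM UTC.
Add 1 hour 55 minutes leg 3 → 6:27 PM UTC.
Add 6 hours and 40 minutes layover in Dakar → 1:07 AM UTC (May 22).
Add 2 hours 38 minutes leg 4 → 3:45 AM UTC.
Kolkata is UTC+5:30, so local arrival = 3:45 AM + 5:30 = 9:15 AM on May 22.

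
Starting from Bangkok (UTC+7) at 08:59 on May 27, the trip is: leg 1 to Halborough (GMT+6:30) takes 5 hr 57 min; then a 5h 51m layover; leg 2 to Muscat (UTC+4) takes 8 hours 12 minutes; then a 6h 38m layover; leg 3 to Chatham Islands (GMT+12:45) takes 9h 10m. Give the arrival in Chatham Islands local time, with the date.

02:32 on May 29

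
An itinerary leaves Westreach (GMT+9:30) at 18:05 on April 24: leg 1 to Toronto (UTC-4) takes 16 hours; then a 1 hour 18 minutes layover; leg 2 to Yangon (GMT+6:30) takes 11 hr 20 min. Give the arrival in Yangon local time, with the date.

Convert departure to UTC: 18:05 − 9:30 = 08:35 UTC on Apr 24.
Add 16 hours leg 1 → 00:35 UTC (Apr 25).
Add 1 hour and 18 minutes layover in Toronto → 01:53 UTC.
Add 11 hours 20 minutes leg 2 → 13:13 UTC.
Yangon is UTC+6:30, so local arrival = 13:13 + 6:30 = 19:43 on Apr 25.

19:43 on Apr 25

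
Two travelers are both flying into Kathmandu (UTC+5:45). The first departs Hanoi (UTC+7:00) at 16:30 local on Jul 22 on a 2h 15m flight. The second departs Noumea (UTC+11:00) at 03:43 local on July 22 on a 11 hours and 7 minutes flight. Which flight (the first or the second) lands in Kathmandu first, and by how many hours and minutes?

the second, by 7 hours 55 minutes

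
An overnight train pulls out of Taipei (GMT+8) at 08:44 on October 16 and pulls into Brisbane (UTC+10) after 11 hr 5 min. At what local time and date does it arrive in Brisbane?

21:49 on Oct 16

Convert departure to UTC: 08:44 − 8:00 = 00:44 UTC on Oct 16.
Add 11 hours 5 minutes travel time → 11:49 UTC.
Brisbane is UTC+10:00, so local arrival = 11:49 + 10:00 = 21:49 on Oct 16.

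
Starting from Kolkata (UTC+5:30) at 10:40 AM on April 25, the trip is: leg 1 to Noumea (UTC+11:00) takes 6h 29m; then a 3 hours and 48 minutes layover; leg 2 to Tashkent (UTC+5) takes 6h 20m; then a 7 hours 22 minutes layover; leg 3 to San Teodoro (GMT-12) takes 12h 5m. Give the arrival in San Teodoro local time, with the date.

5:14 AM on April 26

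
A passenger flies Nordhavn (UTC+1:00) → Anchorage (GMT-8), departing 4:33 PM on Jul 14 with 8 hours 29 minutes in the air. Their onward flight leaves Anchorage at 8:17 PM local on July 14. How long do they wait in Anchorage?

Convert departure to UTC: 4:33 PM − 1:00 = 3:33 PM UTC on Jul 14.
Add 8 hours and 29 minutes flight time → 12:02 AM UTC (Jul 15).
Anchorage is UTC−8:00, so local arrival = 12:02 AM − 8:00 = 4:02 PM on Jul 14.
Layover = 8:17 PM − 4:02 PM = 4 hours 15 minutes.

4 hours 15 minutes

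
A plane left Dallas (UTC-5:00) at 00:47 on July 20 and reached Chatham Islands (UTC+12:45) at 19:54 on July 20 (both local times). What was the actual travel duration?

Departure in UTC: 00:47 + 5:00 = 05:47 on Jul 20.
Arrival in UTC: 19:54 − 12:45 = 07:09 on Jul 20.
Elapsed = 07:09 − 05:47 = 1 hour 22 minutes.

1 hour 22 minutes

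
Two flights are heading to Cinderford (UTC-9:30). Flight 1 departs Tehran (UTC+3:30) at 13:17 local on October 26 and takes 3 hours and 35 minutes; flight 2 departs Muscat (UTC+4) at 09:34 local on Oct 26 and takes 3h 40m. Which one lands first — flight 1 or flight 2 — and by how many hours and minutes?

Flight 1 in UTC: 13:17 − 3:30 = 09:47 on Oct 26.
+3 hours and 35 minutes → arrive 13:22 UTC on Oct 26.
Flight 2 in UTC: 09:34 − 4:00 = 05:34 on Oct 26.
+3 hours and 40 minutes → arrive 09:14 UTC on Oct 26.
Flight 2 lands earlier by 4 hours 8 minutes.

the second, by 4 hours 8 minutes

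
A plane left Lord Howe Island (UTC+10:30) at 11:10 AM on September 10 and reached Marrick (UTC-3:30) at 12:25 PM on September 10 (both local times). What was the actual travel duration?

Departure in UTC: 11:10 AM − 10:30 = 12:40 AM on Sep 10.
Arrival in UTC: 12:25 PM + 3:30 = 3:55 PM on Sep 10.
Elapsed = 3:55 PM − 12:40 AM = 15 hours 15 minutes.

15 hours 15 minutes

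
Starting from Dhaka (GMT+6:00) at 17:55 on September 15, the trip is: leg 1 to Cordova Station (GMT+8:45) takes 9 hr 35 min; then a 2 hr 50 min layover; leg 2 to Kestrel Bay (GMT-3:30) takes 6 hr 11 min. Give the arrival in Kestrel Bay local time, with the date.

Convert departure to UTC: 17:55 − 6:00 = 11:55 UTC on Sep 15.
Add 9 hours 35 minutes leg 1 → 21:30 UTC.
Add 2 hours and 50 minutes layover in Cordova Station → 00:20 UTC (Sep 16).
Add 6 hours and 11 minutes leg 2 → 06:31 UTC.
Kestrel Bay is UTC−3:30, so local arrival = 06:31 − 3:30 = 03:01 on Sep 16.

03:01 on Sep 16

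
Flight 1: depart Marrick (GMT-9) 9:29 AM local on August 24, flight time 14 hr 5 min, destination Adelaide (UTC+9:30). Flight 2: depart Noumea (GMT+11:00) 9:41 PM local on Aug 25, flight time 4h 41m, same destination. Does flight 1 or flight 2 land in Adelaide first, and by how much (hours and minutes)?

the first, by 6 hours 48 minutes

Flight 1 in UTC: 9:29 AM + 9:00 = 6:29 PM on Aug 24.
+14 hours 5 minutes → arrive 8:34 AM UTC on Aug 25.
Flight 2 in UTC: 9:41 PM − 11:00 = 10:41 AM on Aug 25.
+4 hours and 41 minutes → arrive 3:22 PM UTC on Aug 25.
Flight 1 lands earlier by 6 hours 48 minutes.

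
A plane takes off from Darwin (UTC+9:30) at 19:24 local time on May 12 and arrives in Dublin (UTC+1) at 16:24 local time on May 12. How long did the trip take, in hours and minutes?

5 hours 30 minutes

Departure in UTC: 19:24 − 9:30 = 09:54 on May 12.
Arrival in UTC: 16:24 − 1:00 = 15:24 on May 12.
Elapsed = 15:24 − 09:54 = 5 hours 30 minutes.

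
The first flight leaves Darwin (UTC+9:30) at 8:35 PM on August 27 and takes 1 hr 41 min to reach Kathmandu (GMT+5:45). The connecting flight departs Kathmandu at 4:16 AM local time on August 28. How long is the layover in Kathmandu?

9 hours 45 minutes

Convert departure to UTC: 8:35 PM − 9:30 = 11:05 AM UTC on Aug 27.
Add 1 hour 41 minutes flight time → 12:46 PM UTC.
Kathmandu is UTC+5:45, so local arrival = 12:46 PM + 5:45 = 6:31 PM on Aug 27.
Layover = 4:16 AM − 6:31 PM (+1 day) = 9 hours 45 minutes.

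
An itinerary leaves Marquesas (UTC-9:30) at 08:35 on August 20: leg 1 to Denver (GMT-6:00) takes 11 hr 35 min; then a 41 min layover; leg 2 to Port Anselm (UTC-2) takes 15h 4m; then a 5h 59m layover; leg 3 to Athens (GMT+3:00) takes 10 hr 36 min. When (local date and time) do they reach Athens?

17:00 on August 22

Convert departure to UTC: 08:35 + 9:30 = 18:05 UTC on Aug 20.
Add 11 hours 35 minutes leg 1 → 05:40 UTC (Aug 21).
Add 41 minutes layover in Denver → 06:21 UTC.
Add 15 hours 4 minutes leg 2 → 21:25 UTC.
Add 5 hours 59 minutes layover in Port Anselm → 03:24 UTC (Aug 22).
Add 10 hours and 36 minutes leg 3 → 14:00 UTC.
Athens is UTC+3:00, so local arrival = 14:00 + 3:00 = 17:00 on Aug 22.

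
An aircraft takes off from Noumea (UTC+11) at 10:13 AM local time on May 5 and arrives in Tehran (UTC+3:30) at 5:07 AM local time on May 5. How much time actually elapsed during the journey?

2 hours 24 minutes

Tehran is 7:30 behind Noumea.
Clock-face elapsed time (ignoring zones) is −5 hours 6 minutes.
Actual elapsed = −5 hours 6 minutes + 7:30 = 2 hours 24 minutes.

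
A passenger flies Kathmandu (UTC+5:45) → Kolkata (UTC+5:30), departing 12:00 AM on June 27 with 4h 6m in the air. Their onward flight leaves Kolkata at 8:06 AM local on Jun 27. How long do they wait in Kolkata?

4 hours 15 minutes

Convert departure to UTC: 12:00 AM − 5:45 = 6:15 PM UTC on Jun 26.
Add 4 hours and 6 minutes flight time → 10:21 PM UTC.
Kolkata is UTC+5:30, so local arrival = 10:21 PM + 5:30 = 3:51 AM on Jun 27.
Layover = 8:06 AM − 3:51 AM = 4 hours 15 minutes.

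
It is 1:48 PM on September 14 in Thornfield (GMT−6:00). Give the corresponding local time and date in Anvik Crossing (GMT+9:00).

Anvik Crossing is 15:00 ahead of Thornfield.
Shift by the zone difference: 1:48 PM + 15:00 = 4:48 AM on Sep 15 in Anvik Crossing.

4:48 AM on Sep 15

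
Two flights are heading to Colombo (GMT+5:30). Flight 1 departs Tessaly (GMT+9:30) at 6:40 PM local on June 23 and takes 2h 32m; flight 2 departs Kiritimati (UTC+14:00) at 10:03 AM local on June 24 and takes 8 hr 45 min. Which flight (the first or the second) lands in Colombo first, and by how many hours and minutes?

Flight 1 in UTC: 6:40 PM − 9:30 = 9:10 AM on Jun 23.
+2 hours 32 minutes → arrive 11:42 AM UTC on Jun 23.
Flight 2 in UTC: 10:03 AM − 14:00 = 8:03 PM on Jun 23.
+8 hours 45 minutes → arrive 4:48 AM UTC on Jun 24.
Flight 1 lands earlier by 17 hours 6 minutes.

the first, by 17 hours 6 minutes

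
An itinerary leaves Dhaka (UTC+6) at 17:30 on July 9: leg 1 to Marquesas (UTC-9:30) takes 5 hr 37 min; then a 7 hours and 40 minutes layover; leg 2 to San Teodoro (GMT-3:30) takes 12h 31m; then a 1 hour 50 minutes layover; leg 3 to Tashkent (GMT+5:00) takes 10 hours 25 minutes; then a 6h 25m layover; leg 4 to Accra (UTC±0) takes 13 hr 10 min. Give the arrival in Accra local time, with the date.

Convert departure to UTC: 17:30 − 6:00 = 11:30 UTC on Jul 9.
Add 5 hours and 37 minutes leg 1 → 17:07 UTC.
Add 7 hours and 40 minutes layover in Marquesas → 00:47 UTC (Jul 10).
Add 12 hours and 31 minutes leg 2 → 13:18 UTC.
Add 1 hour 50 minutes layover in San Teodoro → 15:08 UTC.
Add 10 hours and 25 minutes leg 3 → 01:33 UTC (Jul 11).
Add 6 hours 25 minutes layover in Tashkent → 07:58 UTC.
Add 13 hours and 10 minutes leg 4 → 21:08 UTC.
Accra is UTC+0, so local arrival is the same: 21:08 on Jul 11.

21:08 on Jul 11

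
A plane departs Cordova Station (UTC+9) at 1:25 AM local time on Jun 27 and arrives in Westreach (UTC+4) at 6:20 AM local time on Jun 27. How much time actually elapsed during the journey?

Westreach is 5:00 behind Cordova Station.
Clock-face elapsed time (ignoring zones) is 4 hours 55 minutes.
Actual elapsed = 4 hours 55 minutes + 5:00 = 9 hours 55 minutes.

9 hours 55 minutes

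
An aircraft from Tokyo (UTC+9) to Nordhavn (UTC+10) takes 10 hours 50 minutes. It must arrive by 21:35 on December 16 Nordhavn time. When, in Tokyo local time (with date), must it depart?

Target arrival in UTC: 21:35 − 10:00 = 11:35 on Dec 16.
Subtract 10 hours 50 minutes → departure 00:45 UTC on Dec 16.
Tokyo is UTC+9:00: 00:45 + 9:00 = 09:45 on Dec 16.

09:45 on December 16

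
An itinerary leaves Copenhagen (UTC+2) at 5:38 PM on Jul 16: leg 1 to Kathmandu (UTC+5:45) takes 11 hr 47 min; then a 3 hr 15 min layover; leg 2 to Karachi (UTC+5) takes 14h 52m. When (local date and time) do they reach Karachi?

Convert departure to UTC: 5:38 PM − 2:00 = 3:38 PM UTC on Jul 16.
Add 11 hours and 47 minutes leg 1 → 3:25 AM UTC (Jul 17).
Add 3 hours 15 minutes layover in Kathmandu → 6:40 AM UTC.
Add 14 hours 52 minutes leg 2 → 9:32 PM UTC.
Karachi is UTC+5:00, so local arrival = 9:32 PM + 5:00 = 2:32 AM on Jul 18.

2:32 AM on July 18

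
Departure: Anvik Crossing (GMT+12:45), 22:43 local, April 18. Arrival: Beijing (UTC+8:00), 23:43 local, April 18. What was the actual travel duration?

5 hours 45 minutes

Departure in UTC: 22:43 − 12:45 = 09:58 on Apr 18.
Arrival in UTC: 23:43 − 8:00 = 15:43 on Apr 18.
Elapsed = 15:43 − 09:58 = 5 hours 45 minutes.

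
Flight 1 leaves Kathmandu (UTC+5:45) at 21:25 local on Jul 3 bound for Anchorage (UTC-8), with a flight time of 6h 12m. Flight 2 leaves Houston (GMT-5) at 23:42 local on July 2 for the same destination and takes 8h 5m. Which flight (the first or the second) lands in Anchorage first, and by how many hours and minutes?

Flight 1 in UTC: 21:25 − 5:45 = 15:40 on Jul 3.
+6 hours and 12 minutes → arrive 21:52 UTC on Jul 3.
Flight 2 in UTC: 23:42 + 5:00 = 04:42 on Jul 3.
+8 hours and 5 minutes → arrive 12:47 UTC on Jul 3.
Flight 2 lands earlier by 9 hours 5 minutes.

the second, by 9 hours 5 minutes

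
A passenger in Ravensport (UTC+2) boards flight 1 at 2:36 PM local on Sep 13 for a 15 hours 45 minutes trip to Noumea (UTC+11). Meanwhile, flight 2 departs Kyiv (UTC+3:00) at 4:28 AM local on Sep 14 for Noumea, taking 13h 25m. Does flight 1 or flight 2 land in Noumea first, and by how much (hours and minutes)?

the first, by 10 hours 32 minutes

Flight 1 in UTC: 2:36 PM − 2:00 = 12:36 PM on Sep 13.
+15 hours 45 minutes → arrive 4:21 AM UTC on Sep 14.
Flight 2 in UTC: 4:28 AM − 3:00 = 1:28 AM on Sep 14.
+13 hours 25 minutes → arrive 2:53 PM UTC on Sep 14.
Flight 1 lands earlier by 10 hours 32 minutes.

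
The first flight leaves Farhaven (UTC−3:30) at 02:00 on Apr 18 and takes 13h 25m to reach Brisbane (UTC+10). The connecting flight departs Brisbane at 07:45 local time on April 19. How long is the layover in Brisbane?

2 hours 50 minutes

Convert departure to UTC: 02:00 + 3:30 = 05:30 UTC on Apr 18.
Add 13 hours 25 minutes flight time → 18:55 UTC.
Brisbane is UTC+10:00, so local arrival = 18:55 + 10:00 = 04:55 on Apr 19.
Layover = 07:45 − 04:55 = 2 hours 50 minutes.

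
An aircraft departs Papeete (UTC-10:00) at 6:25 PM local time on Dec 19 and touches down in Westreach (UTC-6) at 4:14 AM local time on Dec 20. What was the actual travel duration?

5 hours 49 minutes

Departure in UTC: 6:25 PM + 10:00 = 4:25 AM on Dec 20.
Arrival in UTC: 4:14 AM + 6:00 = 10:14 AM on Dec 20.
Elapsed = 10:14 AM − 4:25 AM = 5 hours 49 minutes.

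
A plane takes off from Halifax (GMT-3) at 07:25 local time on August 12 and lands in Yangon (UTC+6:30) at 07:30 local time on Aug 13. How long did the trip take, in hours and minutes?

Yangon is 9:30 ahead of Halifax.
Clock-face elapsed time (ignoring zones) is 24 hours 5 minutes.
Actual elapsed = 24 hours 5 minutes − 9:30 = 14 hours 35 minutes.

14 hours 35 minutes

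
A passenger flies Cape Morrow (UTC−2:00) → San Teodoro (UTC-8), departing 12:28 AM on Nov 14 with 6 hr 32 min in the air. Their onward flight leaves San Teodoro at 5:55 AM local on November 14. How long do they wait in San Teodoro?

4 hours 55 minutes

Convert departure to UTC: 12:28 AM + 2:00 = 2:28 AM UTC on Nov 14.
Add 6 hours 32 minutes flight time → 9:00 AM UTC.
San Teodoro is UTC−8:00, so local arrival = 9:00 AM − 8:00 = 1:00 AM on Nov 14.
Layover = 5:55 AM − 1:00 AM = 4 hours 55 minutes.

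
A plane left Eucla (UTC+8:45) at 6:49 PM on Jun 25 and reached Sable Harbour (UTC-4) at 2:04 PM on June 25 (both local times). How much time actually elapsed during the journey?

8 hours

Departure in UTC: 6:49 PM − 8:45 = 10:04 AM on Jun 25.
Arrival in UTC: 2:04 PM + 4:00 = 6:04 PM on Jun 25.
Elapsed = 6:04 PM − 10:04 AM = 8 hours.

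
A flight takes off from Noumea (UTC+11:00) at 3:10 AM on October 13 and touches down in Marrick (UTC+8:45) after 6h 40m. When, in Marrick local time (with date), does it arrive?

7:35 AM on October 13

Convert departure to UTC: 3:10 AM − 11:00 = 4:10 PM UTC on Oct 12.
Add 6 hours 40 minutes travel time → 10:50 PM UTC.
Marrick is UTC+8:45, so local arrival = 10:50 PM + 8:45 = 7:35 AM on Oct 13.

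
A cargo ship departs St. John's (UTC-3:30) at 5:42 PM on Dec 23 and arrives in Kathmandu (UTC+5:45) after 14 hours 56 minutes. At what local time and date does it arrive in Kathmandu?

Convert departure to UTC: 5:42 PM + 3:30 = 9:12 PM UTC on Dec 23.
Add 14 hours 56 minutes travel time → 12:08 PM UTC (Dec 24).
Kathmandu is UTC+5:45, so local arrival = 12:08 PM + 5:45 = 5:53 PM on Dec 24.

5:53 PM on December 24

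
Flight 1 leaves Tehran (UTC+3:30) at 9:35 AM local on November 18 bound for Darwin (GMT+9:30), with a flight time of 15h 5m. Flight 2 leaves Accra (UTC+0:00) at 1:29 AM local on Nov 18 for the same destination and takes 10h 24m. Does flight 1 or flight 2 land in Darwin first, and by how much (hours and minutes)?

Flight 1 in UTC: 9:35 AM − 3:30 = 6:05 AM on Nov 18.
+15 hours 5 minutes → arrive 9:10 PM UTC on Nov 18.
Flight 2 departs at 1:29 AM UTC (Nov 18).
+10 hours and 24 minutes → arrive 11:53 AM UTC on Nov 18.
Flight 2 lands earlier by 9 hours 17 minutes.

the second, by 9 hours 17 minutes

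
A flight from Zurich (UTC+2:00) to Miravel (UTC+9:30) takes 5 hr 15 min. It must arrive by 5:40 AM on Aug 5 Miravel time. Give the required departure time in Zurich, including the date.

Target arrival in UTC: 5:40 AM − 9:30 = 8:10 PM on Aug 4.
Subtract 5 hours 15 minutes → departure 2:55 PM UTC on Aug 4.
Zurich is UTC+2:00: 2:55 PM + 2:00 = 4:55 PM on Aug 4.

4:55 PM on August 4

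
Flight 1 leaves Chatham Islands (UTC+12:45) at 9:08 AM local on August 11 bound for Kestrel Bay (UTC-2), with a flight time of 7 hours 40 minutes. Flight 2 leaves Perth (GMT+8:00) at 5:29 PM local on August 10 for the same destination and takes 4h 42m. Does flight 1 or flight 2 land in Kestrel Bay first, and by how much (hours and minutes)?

the second, by 13 hours 52 minutes

Flight 1 in UTC: 9:08 AM − 12:45 = 8:23 PM on Aug 10.
+7 hours 40 minutes → arrive 4:03 AM UTC on Aug 11.
Flight 2 in UTC: 5:29 PM − 8:00 = 9:29 AM on Aug 10.
+4 hours 42 minutes → arrive 2:11 PM UTC on Aug 10.
Flight 2 lands earlier by 13 hours 52 minutes.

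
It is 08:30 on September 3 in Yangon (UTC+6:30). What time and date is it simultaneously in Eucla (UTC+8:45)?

10:45 on Sep 3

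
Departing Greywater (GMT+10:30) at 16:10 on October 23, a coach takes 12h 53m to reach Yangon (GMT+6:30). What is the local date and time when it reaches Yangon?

Yangon is 4:00 behind Greywater.
After 12 hours 53 minutes it is 05:03 (Oct 24) in Greywater.
Shift by the zone difference: 05:03 − 4:00 = 01:03 on Oct 24 in Yangon.

01:03 on October 24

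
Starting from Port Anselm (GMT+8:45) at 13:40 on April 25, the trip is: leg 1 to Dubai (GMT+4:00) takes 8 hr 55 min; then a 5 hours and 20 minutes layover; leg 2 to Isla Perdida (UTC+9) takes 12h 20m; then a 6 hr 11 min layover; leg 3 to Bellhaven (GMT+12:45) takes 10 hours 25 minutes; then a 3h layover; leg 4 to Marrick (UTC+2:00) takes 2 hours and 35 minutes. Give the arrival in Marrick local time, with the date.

Convert departure to UTC: 13:40 − 8:45 = 04:55 UTC on Apr 25.
Add 8 hours and 55 minutes leg 1 → 13:50 UTC.
Add 5 hours 20 minutes layover in Dubai → 19:10 UTC.
Add 12 hours and 20 minutes leg 2 → 07:30 UTC (Apr 26).
Add 6 hours and 11 minutes layover in Isla Perdida → 13:41 UTC.
Add 10 hours and 25 minutes leg 3 → 00:06 UTC (Apr 27).
Add 3 hours layover in Bellhaven → 03:06 UTC.
Add 2 hours 35 minutes leg 4 → 05:41 UTC.
Marrick is UTC+2:00, so local arrival = 05:41 + 2:00 = 07:41 on Apr 27.

07:41 on April 27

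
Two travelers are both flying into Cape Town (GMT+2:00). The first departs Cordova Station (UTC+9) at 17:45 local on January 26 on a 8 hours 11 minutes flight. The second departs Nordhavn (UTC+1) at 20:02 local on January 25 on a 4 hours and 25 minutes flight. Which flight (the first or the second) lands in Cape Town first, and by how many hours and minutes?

Flight 1 in UTC: 17:45 − 9:00 = 08:45 on Jan 26.
+8 hours 11 minutes → arrive 16:56 UTC on Jan 26.
Flight 2 in UTC: 20:02 − 1:00 = 19:02 on Jan 25.
+4 hours and 25 minutes → arrive 23:27 UTC on Jan 25.
Flight 2 lands earlier by 17 hours 29 minutes.

the second, by 17 hours 29 minutes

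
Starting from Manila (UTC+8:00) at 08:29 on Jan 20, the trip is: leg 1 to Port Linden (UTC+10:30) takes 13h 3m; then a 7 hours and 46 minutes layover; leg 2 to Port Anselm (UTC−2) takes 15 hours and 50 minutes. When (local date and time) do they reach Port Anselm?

Convert departure to UTC: 08:29 − 8:00 = 00:29 UTC on Jan 20.
Add 13 hours 3 minutes leg 1 → 13:32 UTC.
Add 7 hours and 46 minutes layover in Port Linden → 21:18 UTC.
Add 15 hours 50 minutes leg 2 → 13:08 UTC (Jan 21).
Port Anselm is UTC−2:00, so local arrival = 13:08 − 2:00 = 11:08 on Jan 21.

11:08 on January 21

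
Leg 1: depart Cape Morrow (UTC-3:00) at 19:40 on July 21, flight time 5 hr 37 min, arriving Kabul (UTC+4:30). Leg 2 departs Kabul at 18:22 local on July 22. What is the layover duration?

9 hours 35 minutes

Convert departure to UTC: 19:40 + 3:00 = 22:40 UTC on Jul 21.
Add 5 hours 37 minutes flight time → 04:17 UTC (Jul 22).
Kabul is UTC+4:30, so local arrival = 04:17 + 4:30 = 08:47 on Jul 22.
Layover = 18:22 − 08:47 = 9 hours 35 minutes.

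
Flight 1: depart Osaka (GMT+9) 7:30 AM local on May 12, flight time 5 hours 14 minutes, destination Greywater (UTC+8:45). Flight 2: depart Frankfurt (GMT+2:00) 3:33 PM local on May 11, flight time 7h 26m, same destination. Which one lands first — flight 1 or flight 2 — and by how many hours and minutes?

the second, by 6 hours 45 minutes

Flight 1 in UTC: 7:30 AM − 9:00 = 10:30 PM on May 11.
+5 hours 14 minutes → arrive 3:44 AM UTC on May 12.
Flight 2 in UTC: 3:33 PM − 2:00 = 1:33 PM on May 11.
+7 hours 26 minutes → arrive 8:59 PM UTC on May 11.
Flight 2 lands earlier by 6 hours 45 minutes.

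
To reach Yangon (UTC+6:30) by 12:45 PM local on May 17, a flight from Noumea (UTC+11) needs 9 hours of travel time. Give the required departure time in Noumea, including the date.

8:15 AM on May 17

Target arrival in UTC: 12:45 PM − 6:30 = 6:15 AM on May 17.
Subtract 9 hours → departure 9:15 PM UTC on May 16.
Noumea is UTC+11:00: 9:15 PM + 11:00 = 8:15 AM on May 17.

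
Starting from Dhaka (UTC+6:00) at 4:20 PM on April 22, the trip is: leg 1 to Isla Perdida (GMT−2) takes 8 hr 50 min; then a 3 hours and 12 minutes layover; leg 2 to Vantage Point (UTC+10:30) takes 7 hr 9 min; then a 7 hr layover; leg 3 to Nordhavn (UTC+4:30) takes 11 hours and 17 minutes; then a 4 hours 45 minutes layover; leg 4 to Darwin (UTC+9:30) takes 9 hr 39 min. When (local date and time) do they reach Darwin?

11:42 PM on April 24

Convert departure to UTC: 4:20 PM − 6:00 = 10:20 AM UTC on Apr 22.
Add 8 hours 50 minutes leg 1 → 7:10 PM UTC.
Add 3 hours and 12 minutes layover in Isla Perdida → 10:22 PM UTC.
Add 7 hours 9 minutes leg 2 → 5:31 AM UTC (Apr 23).
Add 7 hours layover in Vantage Point → 12:31 PM UTC.
Add 11 hours and 17 minutes leg 3 → 11:48 PM UTC.
Add 4 hours and 45 minutes layover in Nordhavn → 4:33 AM UTC (Apr 24).
Add 9 hours and 39 minutes leg 4 → 2:12 PM UTC.
Darwin is UTC+9:30, so local arrival = 2:12 PM + 9:30 = 11:42 PM on Apr 24.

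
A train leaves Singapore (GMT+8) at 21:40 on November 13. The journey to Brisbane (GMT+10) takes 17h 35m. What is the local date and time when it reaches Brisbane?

Convert departure to UTC: 21:40 − 8:00 = 13:40 UTC on Nov 13.
Add 17 hours and 35 minutes travel time → 07:15 UTC (Nov 14).
Brisbane is UTC+10:00, so local arrival = 07:15 + 10:00 = 17:15 on Nov 14.

17:15 on November 14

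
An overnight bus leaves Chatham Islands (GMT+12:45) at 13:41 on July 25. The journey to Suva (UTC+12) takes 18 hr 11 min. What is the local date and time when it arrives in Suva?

Convert departure to UTC: 13:41 − 12:45 = 00:56 UTC on Jul 25.
Add 18 hours and 11 minutes travel time → 19:07 UTC.
Suva is UTC+12:00, so local arrival = 19:07 + 12:00 = 07:07 on Jul 26.

07:07 on Jul 26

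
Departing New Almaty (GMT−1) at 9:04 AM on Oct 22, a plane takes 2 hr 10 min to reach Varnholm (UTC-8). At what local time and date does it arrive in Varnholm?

4:14 AM on October 22

Convert departure to UTC: 9:04 AM + 1:00 = 10:04 AM UTC on Oct 22.
Add 2 hours 10 minutes travel time → 12:14 PM UTC.
Varnholm is UTC−8:00, so local arrival = 12:14 PM − 8:00 = 4:14 AM on Oct 22.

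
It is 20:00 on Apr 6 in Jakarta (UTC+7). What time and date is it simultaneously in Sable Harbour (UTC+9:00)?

22:00 on April 6

Sable Harbour is 2:00 ahead of Jakarta.
Shift by the zone difference: 20:00 + 2:00 = 22:00 on Apr 6 in Sable Harbour.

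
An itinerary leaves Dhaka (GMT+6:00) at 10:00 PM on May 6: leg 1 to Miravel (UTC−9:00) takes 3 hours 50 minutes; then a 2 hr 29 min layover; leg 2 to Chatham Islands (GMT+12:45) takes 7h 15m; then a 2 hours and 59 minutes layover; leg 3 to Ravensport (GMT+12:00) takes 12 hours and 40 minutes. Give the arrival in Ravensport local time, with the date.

9:13 AM on May 8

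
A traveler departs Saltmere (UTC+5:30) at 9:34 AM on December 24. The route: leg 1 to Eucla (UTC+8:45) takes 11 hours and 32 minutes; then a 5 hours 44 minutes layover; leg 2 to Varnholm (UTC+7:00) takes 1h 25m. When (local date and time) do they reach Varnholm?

Convert departure to UTC: 9:34 AM − 5:30 = 4:04 AM UTC on Dec 24.
Add 11 hours 32 minutes leg 1 → 3:36 PM UTC.
Add 5 hours and 44 minutes layover in Eucla → 9:20 PM UTC.
Add 1 hour 25 minutes leg 2 → 10:45 PM UTC.
Varnholm is UTC+7:00, so local arrival = 10:45 PM + 7:00 = 5:45 AM on Dec 25.

5:45 AM on December 25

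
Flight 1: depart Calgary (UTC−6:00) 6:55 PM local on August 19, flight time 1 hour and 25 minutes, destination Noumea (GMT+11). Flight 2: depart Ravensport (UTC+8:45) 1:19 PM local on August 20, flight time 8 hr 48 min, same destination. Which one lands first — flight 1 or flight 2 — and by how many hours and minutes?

the first, by 11 hours 2 minutes

Flight 1 in UTC: 6:55 PM + 6:00 = 12:55 AM on Aug 20.
+1 hour 25 minutes → arrive 2:20 AM UTC on Aug 20.
Flight 2 in UTC: 1:19 PM − 8:45 = 4:34 AM on Aug 20.
+8 hours and 48 minutes → arrive 1:22 PM UTC on Aug 20.
Flight 1 lands earlier by 11 hours 2 minutes.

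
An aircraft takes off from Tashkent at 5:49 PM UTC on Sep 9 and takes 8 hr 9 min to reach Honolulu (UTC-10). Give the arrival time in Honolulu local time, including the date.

Departure is given in UTC: 5:49 PM on Sep 9.
Add 8 hours 9 minutes → 1:58 AM UTC (Sep 10).
Honolulu is UTC−10:00: 1:58 AM − 10:00 = 3:58 PM on Sep 9.

3:58 PM on Sep 9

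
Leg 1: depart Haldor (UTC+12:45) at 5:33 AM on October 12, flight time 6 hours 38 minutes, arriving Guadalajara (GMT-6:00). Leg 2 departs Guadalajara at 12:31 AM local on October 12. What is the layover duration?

Convert departure to UTC: 5:33 AM − 12:45 = 4:48 PM UTC on Oct 11.
Add 6 hours and 38 minutes flight time → 11:26 PM UTC.
Guadalajara is UTC−6:00, so local arrival = 11:26 PM − 6:00 = 5:26 PM on Oct 11.
Layover = 12:31 AM − 5:26 PM (+1 day) = 7 hours 5 minutes.

7 hours 5 minutes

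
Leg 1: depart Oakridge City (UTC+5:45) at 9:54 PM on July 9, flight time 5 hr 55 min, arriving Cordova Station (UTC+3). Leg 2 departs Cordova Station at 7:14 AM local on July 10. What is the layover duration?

Convert departure to UTC: 9:54 PM − 5:45 = 4:09 PM UTC on Jul 9.
Add 5 hours and 55 minutes flight time → 10:04 PM UTC.
Cordova Station is UTC+3:00, so local arrival = 10:04 PM + 3:00 = 1:04 AM on Jul 10.
Layover = 7:14 AM − 1:04 AM = 6 hours 10 minutes.

6 hours 10 minutes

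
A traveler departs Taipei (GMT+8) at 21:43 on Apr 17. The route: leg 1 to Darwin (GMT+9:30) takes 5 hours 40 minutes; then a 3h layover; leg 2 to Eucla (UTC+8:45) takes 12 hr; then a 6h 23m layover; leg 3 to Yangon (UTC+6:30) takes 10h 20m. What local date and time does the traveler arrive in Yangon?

Convert departure to UTC: 21:43 − 8:00 = 13:43 UTC on Apr 17.
Add 5 hours and 40 minutes leg 1 → 19:23 UTC.
Add 3 hours layover in Darwin → 22:23 UTC.
Add 12 hours leg 2 → 10:23 UTC (Apr 18).
Add 6 hours 23 minutes layover in Eucla → 16:46 UTC.
Add 10 hours and 20 minutes leg 3 → 03:06 UTC (Apr 19).
Yangon is UTC+6:30, so local arrival = 03:06 + 6:30 = 09:36 on Apr 19.

09:36 on Apr 19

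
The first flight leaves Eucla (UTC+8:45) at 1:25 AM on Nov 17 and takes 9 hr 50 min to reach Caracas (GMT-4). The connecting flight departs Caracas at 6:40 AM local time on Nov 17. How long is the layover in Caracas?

Convert departure to UTC: 1:25 AM − 8:45 = 4:40 PM UTC on Nov 16.
Add 9 hours 50 minutes flight time → 2:30 AM UTC (Nov 17).
Caracas is UTC−4:00, so local arrival = 2:30 AM − 4:00 = 10:30 PM on Nov 16.
Layover = 6:40 AM − 10:30 PM (+1 day) = 8 hours 10 minutes.

8 hours 10 minutes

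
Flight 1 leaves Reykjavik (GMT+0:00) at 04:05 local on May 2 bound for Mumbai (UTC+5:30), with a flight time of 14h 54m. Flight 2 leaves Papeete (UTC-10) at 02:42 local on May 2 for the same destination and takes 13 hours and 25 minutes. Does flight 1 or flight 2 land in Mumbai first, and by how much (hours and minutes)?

Flight 1 departs at 04:05 UTC (May 2).
+14 hours and 54 minutes → arrive 18:59 UTC on May 2.
Flight 2 in UTC: 02:42 + 10:00 = 12:42 on May 2.
+13 hours 25 minutes → arrive 02:07 UTC on May 3.
Flight 1 lands earlier by 7 hours 8 minutes.

the first, by 7 hours 8 minutes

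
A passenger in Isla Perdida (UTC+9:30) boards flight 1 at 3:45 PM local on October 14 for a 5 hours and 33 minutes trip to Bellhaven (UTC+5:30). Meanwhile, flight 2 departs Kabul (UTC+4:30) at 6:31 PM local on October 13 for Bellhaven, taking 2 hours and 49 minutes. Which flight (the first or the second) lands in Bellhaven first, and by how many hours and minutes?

the second, by 18 hours 58 minutes

Flight 1 in UTC: 3:45 PM − 9:30 = 6:15 AM on Oct 14.
+5 hours 33 minutes → arrive 11:48 AM UTC on Oct 14.
Flight 2 in UTC: 6:31 PM − 4:30 = 2:01 PM on Oct 13.
+2 hours and 49 minutes → arrive 4:50 PM UTC on Oct 13.
Flight 2 lands earlier by 18 hours 58 minutes.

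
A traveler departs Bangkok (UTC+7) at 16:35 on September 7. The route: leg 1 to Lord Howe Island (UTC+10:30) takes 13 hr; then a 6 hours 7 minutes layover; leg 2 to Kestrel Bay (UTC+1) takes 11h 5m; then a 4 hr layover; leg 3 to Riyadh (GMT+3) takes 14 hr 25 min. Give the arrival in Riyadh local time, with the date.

13:12 on September 9

Convert departure to UTC: 16:35 − 7:00 = 09:35 UTC on Sep 7.
Add 13 hours leg 1 → 22:35 UTC.
Add 6 hours and 7 minutes layover in Lord Howe Island → 04:42 UTC (Sep 8).
Add 11 hours 5 minutes leg 2 → 15:47 UTC.
Add 4 hours layover in Kestrel Bay → 19:47 UTC.
Add 14 hours and 25 minutes leg 3 → 10:12 UTC (Sep 9).
Riyadh is UTC+3:00, so local arrival = 10:12 + 3:00 = 13:12 on Sep 9.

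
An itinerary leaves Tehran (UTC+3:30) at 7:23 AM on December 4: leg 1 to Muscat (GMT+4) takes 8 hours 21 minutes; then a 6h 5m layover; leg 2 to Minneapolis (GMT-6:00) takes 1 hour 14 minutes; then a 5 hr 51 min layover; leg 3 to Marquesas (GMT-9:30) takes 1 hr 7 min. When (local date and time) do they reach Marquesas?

5:01 PM on December 4

Convert departure to UTC: 7:23 AM − 3:30 = 3:53 AM UTC on Dec 4.
Add 8 hours and 21 minutes leg 1 → 12:14 PM UTC.
Add 6 hours 5 minutes layover in Muscat → 6:19 PM UTC.
Add 1 hour 14 minutes leg 2 → 7:33 PM UTC.
Add 5 hours 51 minutes layover in Minneapolis → 1:24 AM UTC (Dec 5).
Add 1 hour and 7 minutes leg 3 → 2:31 AM UTC.
Marquesas is UTC−9:30, so local arrival = 2:31 AM − 9:30 = 5:01 PM on Dec 4.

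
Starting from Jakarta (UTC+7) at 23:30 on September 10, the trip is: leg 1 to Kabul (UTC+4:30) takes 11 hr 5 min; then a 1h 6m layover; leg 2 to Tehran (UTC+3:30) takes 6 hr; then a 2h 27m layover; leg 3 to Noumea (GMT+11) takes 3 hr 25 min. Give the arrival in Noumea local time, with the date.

03:33 on September 12

Convert departure to UTC: 23:30 − 7:00 = 16:30 UTC on Sep 10.
Add 11 hours and 5 minutes leg 1 → 03:35 UTC (Sep 11).
Add 1 hour 6 minutes layover in Kabul → 04:41 UTC.
Add 6 hours leg 2 → 10:41 UTC.
Add 2 hours 27 minutes layover in Tehran → 13:08 UTC.
Add 3 hours and 25 minutes leg 3 → 16:33 UTC.
Noumea is UTC+11:00, so local arrival = 16:33 + 11:00 = 03:33 on Sep 12.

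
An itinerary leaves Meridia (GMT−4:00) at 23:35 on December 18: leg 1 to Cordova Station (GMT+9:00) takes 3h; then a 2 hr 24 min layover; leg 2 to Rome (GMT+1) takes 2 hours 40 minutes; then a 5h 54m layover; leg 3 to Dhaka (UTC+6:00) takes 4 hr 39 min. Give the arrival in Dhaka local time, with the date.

04:12 on December 20

Convert departure to UTC: 23:35 + 4:00 = 03:35 UTC on Dec 19.
Add 3 hours leg 1 → 06:35 UTC.
Add 2 hours and 24 minutes layover in Cordova Station → 08:59 UTC.
Add 2 hours and 40 minutes leg 2 → 11:39 UTC.
Add 5 hours 54 minutes layover in Rome → 17:33 UTC.
Add 4 hours 39 minutes leg 3 → 22:12 UTC.
Dhaka is UTC+6:00, so local arrival = 22:12 + 6:00 = 04:12 on Dec 20.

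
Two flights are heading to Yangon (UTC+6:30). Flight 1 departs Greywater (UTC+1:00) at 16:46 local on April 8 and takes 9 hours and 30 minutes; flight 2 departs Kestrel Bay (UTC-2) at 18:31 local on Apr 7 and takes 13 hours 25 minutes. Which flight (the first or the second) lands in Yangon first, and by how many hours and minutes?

Flight 1 in UTC: 16:46 − 1:00 = 15:46 on Apr 8.
+9 hours 30 minutes → arrive 01:16 UTC on Apr 9.
Flight 2 in UTC: 18:31 + 2:00 = 20:31 on Apr 7.
+13 hours and 25 minutes → arrive 09:56 UTC on Apr 8.
Flight 2 lands earlier by 15 hours 20 minutes.

the second, by 15 hours 20 minutes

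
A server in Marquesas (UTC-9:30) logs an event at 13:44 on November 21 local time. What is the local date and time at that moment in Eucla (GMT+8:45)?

07:59 on November 22

Eucla is 18:15 ahead of Marquesas.
Shift by the zone difference: 13:44 + 18:15 = 07:59 on Nov 22 in Eucla.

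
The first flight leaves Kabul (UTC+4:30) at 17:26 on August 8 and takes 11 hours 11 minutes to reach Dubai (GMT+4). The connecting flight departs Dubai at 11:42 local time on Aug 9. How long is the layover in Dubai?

Convert departure to UTC: 17:26 − 4:30 = 12:56 UTC on Aug 8.
Add 11 hours 11 minutes flight time → 00:07 UTC (Aug 9).
Dubai is UTC+4:00, so local arrival = 00:07 + 4:00 = 04:07 on Aug 9.
Layover = 11:42 − 04:07 = 7 hours 35 minutes.

7 hours 35 minutes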